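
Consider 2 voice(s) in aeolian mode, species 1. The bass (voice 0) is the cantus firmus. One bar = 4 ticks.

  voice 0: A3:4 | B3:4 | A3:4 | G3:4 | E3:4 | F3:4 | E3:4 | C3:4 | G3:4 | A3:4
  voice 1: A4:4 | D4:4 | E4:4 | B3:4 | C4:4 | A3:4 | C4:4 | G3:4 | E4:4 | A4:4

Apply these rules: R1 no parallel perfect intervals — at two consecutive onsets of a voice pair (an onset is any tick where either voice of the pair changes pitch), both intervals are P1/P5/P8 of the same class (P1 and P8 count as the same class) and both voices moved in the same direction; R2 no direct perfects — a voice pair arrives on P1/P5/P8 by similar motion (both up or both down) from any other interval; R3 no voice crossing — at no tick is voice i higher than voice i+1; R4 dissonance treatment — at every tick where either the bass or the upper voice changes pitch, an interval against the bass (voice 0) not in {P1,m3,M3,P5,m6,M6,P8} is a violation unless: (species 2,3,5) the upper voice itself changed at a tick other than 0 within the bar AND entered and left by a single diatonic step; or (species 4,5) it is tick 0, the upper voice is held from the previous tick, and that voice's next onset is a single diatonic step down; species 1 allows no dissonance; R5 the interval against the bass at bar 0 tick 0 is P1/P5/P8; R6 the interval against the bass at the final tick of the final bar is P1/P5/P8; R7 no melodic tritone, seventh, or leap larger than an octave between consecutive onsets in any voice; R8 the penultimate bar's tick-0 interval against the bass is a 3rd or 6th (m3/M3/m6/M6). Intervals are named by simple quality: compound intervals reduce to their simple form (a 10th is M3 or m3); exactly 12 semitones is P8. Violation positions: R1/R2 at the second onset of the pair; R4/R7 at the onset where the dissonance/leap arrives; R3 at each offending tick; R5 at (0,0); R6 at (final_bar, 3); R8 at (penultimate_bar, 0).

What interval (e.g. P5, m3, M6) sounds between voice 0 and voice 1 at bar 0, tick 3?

P8

voice 0=A3 voice 1=A4 -> P8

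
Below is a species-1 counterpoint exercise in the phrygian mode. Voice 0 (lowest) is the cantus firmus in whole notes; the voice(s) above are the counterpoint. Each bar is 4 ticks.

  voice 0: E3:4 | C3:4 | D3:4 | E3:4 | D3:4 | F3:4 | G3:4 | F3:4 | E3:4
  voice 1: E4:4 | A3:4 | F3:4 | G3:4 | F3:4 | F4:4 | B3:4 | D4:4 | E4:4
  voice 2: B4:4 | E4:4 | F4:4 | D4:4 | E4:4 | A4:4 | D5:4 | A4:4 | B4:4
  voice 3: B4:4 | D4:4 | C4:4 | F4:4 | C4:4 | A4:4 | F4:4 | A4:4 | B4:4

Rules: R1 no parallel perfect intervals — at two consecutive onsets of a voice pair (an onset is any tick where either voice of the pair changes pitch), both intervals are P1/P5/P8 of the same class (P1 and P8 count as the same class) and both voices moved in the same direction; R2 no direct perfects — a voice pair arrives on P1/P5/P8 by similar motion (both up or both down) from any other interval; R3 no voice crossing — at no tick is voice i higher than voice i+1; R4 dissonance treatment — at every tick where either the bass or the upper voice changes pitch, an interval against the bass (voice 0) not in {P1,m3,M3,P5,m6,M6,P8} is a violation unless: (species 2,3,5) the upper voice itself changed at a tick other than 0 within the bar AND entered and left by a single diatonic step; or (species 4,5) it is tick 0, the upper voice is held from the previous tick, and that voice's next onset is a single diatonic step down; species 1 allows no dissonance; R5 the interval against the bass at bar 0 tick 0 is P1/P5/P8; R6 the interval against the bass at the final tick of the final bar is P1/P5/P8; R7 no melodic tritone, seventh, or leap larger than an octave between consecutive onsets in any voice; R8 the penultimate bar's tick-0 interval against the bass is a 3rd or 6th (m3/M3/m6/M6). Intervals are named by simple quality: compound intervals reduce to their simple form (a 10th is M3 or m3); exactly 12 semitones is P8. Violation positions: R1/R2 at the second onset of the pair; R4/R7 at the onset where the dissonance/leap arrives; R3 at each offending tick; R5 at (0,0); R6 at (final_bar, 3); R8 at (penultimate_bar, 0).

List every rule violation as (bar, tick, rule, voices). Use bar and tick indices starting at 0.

bar 0: v0=E3 v1=E4 v2=B4 v3=B4 downbeat P5
bar 1: v0=C3 v1=A3 v2=E4 v3=D4 downbeat M2
bar 2: v0=D3 v1=F3 v2=F4 v3=C4 downbeat m7
bar 3: v0=E3 v1=G3 v2=D4 v3=F4 downbeat m2
bar 4: v0=D3 v1=F3 v2=E4 v3=C4 downbeat m7
bar 5: v0=F3 v1=F4 v2=A4 v3=A4 downbeat M3
bar 6: v0=G3 v1=B3 v2=D5 v3=F4 downbeat m7
bar 7: v0=F3 v1=D4 v2=A4 v3=A4 downbeat M3
bar 8: v0=E3 v1=E4 v2=B4 v3=B4 downbeat P5
  -> R1 @ bar 1 tick 0 v(1, 2): E4/B4 P5 -> A3/E4 P5 similar
  -> R3 @ bar 1 tick 0 v(2, 3): E4 above D4
  -> R4 @ bar 1 tick 0 v(0, 3): C3/D4 M2 untreated
  -> R3 @ bar 1 tick 1 v(2, 3): E4 above D4
  -> R3 @ bar 1 tick 2 v(2, 3): E4 above D4
  -> R3 @ bar 1 tick 3 v(2, 3): E4 above D4
  -> R2 @ bar 2 tick 0 v(1, 3): A3/D4 P4 -> F3/C4 P5 similar
  -> R3 @ bar 2 tick 0 v(2, 3): F4 above C4
  -> R4 @ bar 2 tick 0 v(0, 3): D3/C4 m7 untreated
  -> R3 @ bar 2 tick 1 v(2, 3): F4 above C4
  -> R3 @ bar 2 tick 2 v(2, 3): F4 above C4
  -> R3 @ bar 2 tick 3 v(2, 3): F4 above C4
  -> R4 @ bar 3 tick 0 v(0, 2): E3/D4 m7 untreated
  -> R4 @ bar 3 tick 0 v(0, 3): E3/F4 m2 untreated
  -> R2 @ bar 4 tick 0 v(1, 3): G3/F4 m7 -> F3/C4 P5 similar
  -> R3 @ bar 4 tick 0 v(2, 3): E4 above C4
  -> R4 @ bar 4 tick 0 v(0, 2): D3/E4 M2 untreated
  -> R4 @ bar 4 tick 0 v(0, 3): D3/C4 m7 untreated
  -> R3 @ bar 4 tick 1 v(2, 3): E4 above C4
  -> R3 @ bar 4 tick 2 v(2, 3): E4 above C4
  -> R3 @ bar 4 tick 3 v(2, 3): E4 above C4
  -> R2 @ bar 5 tick 0 v(0, 1): D3/F3 m3 -> F3/F4 P8 similar
  -> R2 @ bar 5 tick 0 v(2, 3): E4/C4 M3 -> A4/A4 P1 similar
  -> R2 @ bar 6 tick 0 v(0, 2): F3/A4 M3 -> G3/D5 P5 similar
  -> R3 @ bar 6 tick 0 v(2, 3): D5 above F4
  -> R4 @ bar 6 tick 0 v(0, 3): G3/F4 m7 untreated
  -> R7 @ bar 6 tick 0 v(1,): F4->B3 leap 6st
  -> R3 @ bar 6 tick 1 v(2, 3): D5 above F4
  -> R3 @ bar 6 tick 2 v(2, 3): D5 above F4
  -> R3 @ bar 6 tick 3 v(2, 3): D5 above F4
  -> R2 @ bar 7 tick 0 v(1, 3): B3/F4 TT -> D4/A4 P5 similar
  -> R1 @ bar 8 tick 0 v(1, 2): D4/A4 P5 -> E4/B4 P5 similar
  -> R1 @ bar 8 tick 0 v(1, 3): D4/A4 P5 -> E4/B4 P5 similar
  -> R1 @ bar 8 tick 0 v(2, 3): A4/A4 P1 -> B4/B4 P1 similar

(1, 0, R1, (1, 2))
(1, 0, R3, (2, 3))
(1, 0, R4, (0, 3))
(1, 1, R3, (2, 3))
(1, 2, R3, (2, 3))
(1, 3, R3, (2, 3))
(2, 0, R2, (1, 3))
(2, 0, R3, (2, 3))
(2, 0, R4, (0, 3))
(2, 1, R3, (2, 3))
(2, 2, R3, (2, 3))
(2, 3, R3, (2, 3))
(3, 0, R4, (0, 2))
(3, 0, R4, (0, 3))
(4, 0, R2, (1, 3))
(4, 0, R3, (2, 3))
(4, 0, R4, (0, 2))
(4, 0, R4, (0, 3))
(4, 1, R3, (2, 3))
(4, 2, R3, (2, 3))
(4, 3, R3, (2, 3))
(5, 0, R2, (0, 1))
(5, 0, R2, (2, 3))
(6, 0, R2, (0, 2))
(6, 0, R3, (2, 3))
(6, 0, R4, (0, 3))
(6, 0, R7, (1,))
(6, 1, R3, (2, 3))
(6, 2, R3, (2, 3))
(6, 3, R3, (2, 3))
(7, 0, R2, (1, 3))
(8, 0, R1, (1, 2))
(8, 0, R1, (1, 3))
(8, 0, R1, (2, 3))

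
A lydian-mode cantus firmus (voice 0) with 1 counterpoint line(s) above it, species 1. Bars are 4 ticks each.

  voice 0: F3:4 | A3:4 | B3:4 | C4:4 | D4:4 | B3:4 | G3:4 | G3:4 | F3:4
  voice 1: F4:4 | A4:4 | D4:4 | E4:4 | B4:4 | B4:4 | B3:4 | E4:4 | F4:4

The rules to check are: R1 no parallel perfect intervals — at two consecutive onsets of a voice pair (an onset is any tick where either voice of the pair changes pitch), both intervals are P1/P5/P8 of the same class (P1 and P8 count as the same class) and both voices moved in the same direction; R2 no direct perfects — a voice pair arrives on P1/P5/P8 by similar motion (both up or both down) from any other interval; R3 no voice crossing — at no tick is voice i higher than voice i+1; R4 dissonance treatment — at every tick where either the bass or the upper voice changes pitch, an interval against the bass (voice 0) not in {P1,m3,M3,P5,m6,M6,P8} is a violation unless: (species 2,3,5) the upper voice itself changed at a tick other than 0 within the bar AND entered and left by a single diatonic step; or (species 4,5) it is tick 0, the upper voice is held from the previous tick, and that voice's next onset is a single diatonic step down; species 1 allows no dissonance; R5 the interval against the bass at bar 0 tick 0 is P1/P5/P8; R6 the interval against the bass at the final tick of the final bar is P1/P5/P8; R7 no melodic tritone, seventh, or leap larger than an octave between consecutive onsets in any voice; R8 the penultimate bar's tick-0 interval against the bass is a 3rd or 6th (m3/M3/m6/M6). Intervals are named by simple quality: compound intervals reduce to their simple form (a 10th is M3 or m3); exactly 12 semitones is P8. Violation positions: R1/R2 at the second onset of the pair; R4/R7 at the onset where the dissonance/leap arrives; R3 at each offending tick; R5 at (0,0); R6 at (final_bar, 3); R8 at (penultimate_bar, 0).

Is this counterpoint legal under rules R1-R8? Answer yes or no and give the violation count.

No (1 violations)

bar 0: v0=F3 v1=F4 (P8)
bar 1: v0=A3 v1=A4 (P8)
bar 2: v0=B3 v1=D4 (m3)
bar 3: v0=C4 v1=E4 (M3)
bar 4: v0=D4 v1=B4 (M6)
bar 5: v0=B3 v1=B4 (P8)
bar 6: v0=G3 v1=B3 (M3)
bar 7: v0=G3 v1=E4 (M6)
bar 8: v0=F3 v1=F4 (P8)
  R1 @ bar1.0: F3/F4 P8 -> A3/A4 P8 similar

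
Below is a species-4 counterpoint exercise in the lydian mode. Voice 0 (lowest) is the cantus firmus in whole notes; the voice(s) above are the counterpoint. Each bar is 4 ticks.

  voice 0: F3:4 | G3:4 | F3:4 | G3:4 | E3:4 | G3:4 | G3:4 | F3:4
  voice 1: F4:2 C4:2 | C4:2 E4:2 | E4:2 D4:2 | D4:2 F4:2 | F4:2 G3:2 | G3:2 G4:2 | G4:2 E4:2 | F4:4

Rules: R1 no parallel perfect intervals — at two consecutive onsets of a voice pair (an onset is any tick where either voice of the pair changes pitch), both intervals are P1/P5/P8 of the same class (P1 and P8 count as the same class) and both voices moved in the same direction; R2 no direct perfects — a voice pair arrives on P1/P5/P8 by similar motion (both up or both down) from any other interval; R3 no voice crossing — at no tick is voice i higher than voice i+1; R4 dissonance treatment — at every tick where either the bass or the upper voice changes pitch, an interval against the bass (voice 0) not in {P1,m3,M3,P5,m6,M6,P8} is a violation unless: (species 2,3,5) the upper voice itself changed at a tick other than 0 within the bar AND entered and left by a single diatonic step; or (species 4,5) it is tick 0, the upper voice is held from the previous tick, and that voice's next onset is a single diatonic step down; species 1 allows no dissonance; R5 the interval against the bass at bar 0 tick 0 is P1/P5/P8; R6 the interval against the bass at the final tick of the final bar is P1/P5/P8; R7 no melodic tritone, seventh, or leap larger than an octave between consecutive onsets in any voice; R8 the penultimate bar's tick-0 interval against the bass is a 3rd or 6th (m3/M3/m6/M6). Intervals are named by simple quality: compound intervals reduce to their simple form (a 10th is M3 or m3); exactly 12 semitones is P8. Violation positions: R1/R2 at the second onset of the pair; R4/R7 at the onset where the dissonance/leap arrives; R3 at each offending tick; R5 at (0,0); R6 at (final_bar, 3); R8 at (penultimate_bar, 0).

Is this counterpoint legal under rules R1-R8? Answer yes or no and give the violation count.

No (5 violations)

bar 0: v0=F3 v1=F4 (P8)
bar 1: v0=G3 v1=C4 (P4)
bar 2: v0=F3 v1=E4 (M7)
bar 3: v0=G3 v1=D4 (P5)
bar 4: v0=E3 v1=F4 (m2)
bar 5: v0=G3 v1=G3 (P1)
bar 6: v0=G3 v1=G4 (P8)
bar 7: v0=F3 v1=F4 (P8)
  R4 @ bar1.0: G3/C4 P4 untreated
  R4 @ bar3.2: G3/F4 m7 untreated
  R4 @ bar4.0: E3/F4 m2 untreated
  R7 @ bar4.2: F4->G3 leap 10st
  R8 @ bar6.0: penult P8 not 3rd/6th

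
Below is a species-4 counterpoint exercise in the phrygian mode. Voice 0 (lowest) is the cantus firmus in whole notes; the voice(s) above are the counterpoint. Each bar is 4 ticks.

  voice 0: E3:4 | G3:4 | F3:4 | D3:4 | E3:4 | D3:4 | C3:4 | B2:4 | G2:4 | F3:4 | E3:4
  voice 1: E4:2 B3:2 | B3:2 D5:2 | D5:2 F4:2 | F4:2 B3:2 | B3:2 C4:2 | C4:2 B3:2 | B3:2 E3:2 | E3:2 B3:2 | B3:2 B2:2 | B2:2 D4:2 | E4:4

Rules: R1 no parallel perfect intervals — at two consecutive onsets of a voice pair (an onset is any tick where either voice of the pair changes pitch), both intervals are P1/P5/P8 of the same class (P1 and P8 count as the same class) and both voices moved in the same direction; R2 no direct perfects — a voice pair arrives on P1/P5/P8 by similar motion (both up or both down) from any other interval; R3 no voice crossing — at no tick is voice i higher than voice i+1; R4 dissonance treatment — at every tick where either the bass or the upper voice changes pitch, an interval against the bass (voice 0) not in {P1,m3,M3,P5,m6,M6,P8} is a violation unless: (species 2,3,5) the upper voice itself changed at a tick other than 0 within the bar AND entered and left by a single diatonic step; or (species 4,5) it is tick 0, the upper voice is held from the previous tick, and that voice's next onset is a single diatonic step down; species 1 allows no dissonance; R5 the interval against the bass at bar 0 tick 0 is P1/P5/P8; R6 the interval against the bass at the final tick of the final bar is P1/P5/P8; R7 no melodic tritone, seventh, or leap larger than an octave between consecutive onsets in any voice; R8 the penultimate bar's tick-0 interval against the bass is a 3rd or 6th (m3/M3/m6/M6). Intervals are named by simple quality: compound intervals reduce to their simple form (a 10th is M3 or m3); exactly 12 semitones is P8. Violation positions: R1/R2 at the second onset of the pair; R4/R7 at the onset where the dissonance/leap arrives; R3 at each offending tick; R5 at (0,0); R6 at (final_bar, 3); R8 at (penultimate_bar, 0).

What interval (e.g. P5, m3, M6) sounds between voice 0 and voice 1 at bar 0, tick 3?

P5

voice 0=E3 voice 1=B3 -> P5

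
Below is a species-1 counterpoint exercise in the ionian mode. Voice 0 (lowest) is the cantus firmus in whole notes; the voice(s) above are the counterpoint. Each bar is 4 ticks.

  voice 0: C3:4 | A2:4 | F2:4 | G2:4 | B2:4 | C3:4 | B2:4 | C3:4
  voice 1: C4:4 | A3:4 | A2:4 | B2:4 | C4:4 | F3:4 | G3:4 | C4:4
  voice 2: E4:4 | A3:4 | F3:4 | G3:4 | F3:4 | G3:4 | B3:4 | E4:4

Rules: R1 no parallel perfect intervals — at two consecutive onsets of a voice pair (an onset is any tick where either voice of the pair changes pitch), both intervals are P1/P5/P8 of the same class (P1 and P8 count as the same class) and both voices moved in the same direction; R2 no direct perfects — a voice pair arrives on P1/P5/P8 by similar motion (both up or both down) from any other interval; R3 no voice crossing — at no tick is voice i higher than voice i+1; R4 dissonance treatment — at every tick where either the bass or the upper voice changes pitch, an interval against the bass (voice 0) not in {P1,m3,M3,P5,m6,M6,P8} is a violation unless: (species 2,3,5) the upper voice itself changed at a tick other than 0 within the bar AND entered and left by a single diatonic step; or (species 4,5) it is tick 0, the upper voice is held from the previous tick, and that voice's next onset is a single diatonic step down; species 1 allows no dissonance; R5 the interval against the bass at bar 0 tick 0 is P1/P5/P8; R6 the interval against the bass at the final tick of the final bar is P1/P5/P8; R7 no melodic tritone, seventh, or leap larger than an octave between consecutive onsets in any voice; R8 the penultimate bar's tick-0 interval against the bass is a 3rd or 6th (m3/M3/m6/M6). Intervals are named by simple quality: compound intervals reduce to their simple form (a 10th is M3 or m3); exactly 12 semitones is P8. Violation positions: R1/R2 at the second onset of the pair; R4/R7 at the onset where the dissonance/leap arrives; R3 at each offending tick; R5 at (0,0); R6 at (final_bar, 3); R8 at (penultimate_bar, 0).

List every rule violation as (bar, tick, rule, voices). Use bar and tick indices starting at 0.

(0, 0, R5, (0, 2))
(1, 0, R1, (0, 1))
(1, 0, R2, (0, 2))
(1, 0, R2, (1, 2))
(2, 0, R1, (0, 2))
(3, 0, R1, (0, 2))
(4, 0, R3, (1, 2))
(4, 0, R4, (0, 1))
(4, 0, R4, (0, 2))
(4, 0, R7, (1,))
(4, 1, R3, (1, 2))
(4, 2, R3, (1, 2))
(4, 3, R3, (1, 2))
(5, 0, R2, (0, 2))
(5, 0, R4, (0, 1))
(6, 0, R8, (0, 2))
(7, 0, R2, (0, 1))
(7, 3, R6, (0, 2))

bar 0: v0=C3 v1=C4 v2=E4 downbeat M3
bar 1: v0=A2 v1=A3 v2=A3 downbeat P8
bar 2: v0=F2 v1=A2 v2=F3 downbeat P8
bar 3: v0=G2 v1=B2 v2=G3 downbeat P8
bar 4: v0=B2 v1=C4 v2=F3 downbeat TT
bar 5: v0=C3 v1=F3 v2=G3 downbeat P5
bar 6: v0=B2 v1=G3 v2=B3 downbeat P8
bar 7: v0=C3 v1=C4 v2=E4 downbeat M3
  -> R5 @ bar 0 tick 0 v(0, 2): opens on M3
  -> R1 @ bar 1 tick 0 v(0, 1): C3/C4 P8 -> A2/A3 P8 similar
  -> R2 @ bar 1 tick 0 v(0, 2): C3/E4 M3 -> A2/A3 P8 similar
  -> R2 @ bar 1 tick 0 v(1, 2): C4/E4 M3 -> A3/A3 P1 similar
  -> R1 @ bar 2 tick 0 v(0, 2): A2/A3 P8 -> F2/F3 P8 similar
  -> R1 @ bar 3 tick 0 v(0, 2): F2/F3 P8 -> G2/G3 P8 similar
  -> R3 @ bar 4 tick 0 v(1, 2): C4 above F3
  -> R4 @ bar 4 tick 0 v(0, 1): B2/C4 m2 untreated
  -> R4 @ bar 4 tick 0 v(0, 2): B2/F3 TT untreated
  -> R7 @ bar 4 tick 0 v(1,): B2->C4 leap 13st
  -> R3 @ bar 4 tick 1 v(1, 2): C4 above F3
  -> R3 @ bar 4 tick 2 v(1, 2): C4 above F3
  -> R3 @ bar 4 tick 3 v(1, 2): C4 above F3
  -> R2 @ bar 5 tick 0 v(0, 2): B2/F3 TT -> C3/G3 P5 similar
  -> R4 @ bar 5 tick 0 v(0, 1): C3/F3 P4 untreated
  -> R8 @ bar 6 tick 0 v(0, 2): penult P8 not 3rd/6th
  -> R2 @ bar 7 tick 0 v(0, 1): B2/G3 m6 -> C3/C4 P8 similar
  -> R6 @ bar 7 tick 3 v(0, 2): closes on M3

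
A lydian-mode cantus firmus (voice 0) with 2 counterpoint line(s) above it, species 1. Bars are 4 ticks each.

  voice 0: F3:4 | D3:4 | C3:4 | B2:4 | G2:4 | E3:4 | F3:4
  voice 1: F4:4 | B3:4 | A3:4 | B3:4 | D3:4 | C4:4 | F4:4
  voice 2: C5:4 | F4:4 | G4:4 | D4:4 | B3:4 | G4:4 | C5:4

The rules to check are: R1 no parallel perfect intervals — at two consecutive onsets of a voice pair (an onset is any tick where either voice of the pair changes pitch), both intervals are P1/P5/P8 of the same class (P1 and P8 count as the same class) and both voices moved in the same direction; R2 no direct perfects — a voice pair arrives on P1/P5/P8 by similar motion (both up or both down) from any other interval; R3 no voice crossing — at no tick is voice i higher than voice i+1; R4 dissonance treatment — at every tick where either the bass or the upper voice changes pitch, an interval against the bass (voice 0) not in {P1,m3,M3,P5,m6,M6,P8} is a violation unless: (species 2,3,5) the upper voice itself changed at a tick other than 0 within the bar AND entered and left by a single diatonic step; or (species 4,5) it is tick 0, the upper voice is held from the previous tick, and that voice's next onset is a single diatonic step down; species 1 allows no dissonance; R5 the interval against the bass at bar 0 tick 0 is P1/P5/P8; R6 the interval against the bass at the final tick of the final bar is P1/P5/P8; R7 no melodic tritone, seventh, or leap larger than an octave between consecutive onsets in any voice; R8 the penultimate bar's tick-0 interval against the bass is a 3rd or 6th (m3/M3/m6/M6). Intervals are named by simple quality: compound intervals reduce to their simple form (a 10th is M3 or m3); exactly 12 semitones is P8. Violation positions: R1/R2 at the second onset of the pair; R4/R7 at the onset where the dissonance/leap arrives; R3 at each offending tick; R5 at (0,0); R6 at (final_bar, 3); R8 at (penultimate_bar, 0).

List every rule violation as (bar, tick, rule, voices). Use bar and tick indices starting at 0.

bar 0: v0=F3 v1=F4 v2=C5 downbeat P5
bar 1: v0=D3 v1=B3 v2=F4 downbeat m3
bar 2: v0=C3 v1=A3 v2=G4 downbeat P5
bar 3: v0=B2 v1=B3 v2=D4 downbeat m3
bar 4: v0=G2 v1=D3 v2=B3 downbeat M3
bar 5: v0=E3 v1=C4 v2=G4 downbeat m3
bar 6: v0=F3 v1=F4 v2=C5 downbeat P5
  -> R7 @ bar 1 tick 0 v(1,): F4->B3 leap 6st
  -> R2 @ bar 4 tick 0 v(0, 1): B2/B3 P8 -> G2/D3 P5 similar
  -> R2 @ bar 5 tick 0 v(1, 2): D3/B3 M6 -> C4/G4 P5 similar
  -> R7 @ bar 5 tick 0 v(1,): D3->C4 leap 10st
  -> R1 @ bar 6 tick 0 v(1, 2): C4/G4 P5 -> F4/C5 P5 similar
  -> R2 @ bar 6 tick 0 v(0, 1): E3/C4 m6 -> F3/F4 P8 similar
  -> R2 @ bar 6 tick 0 v(0, 2): E3/G4 m3 -> F3/C5 P5 similar

(1, 0, R7, (1,))
(4, 0, R2, (0, 1))
(5, 0, R2, (1, 2))
(5, 0, R7, (1,))
(6, 0, R1, (1, 2))
(6, 0, R2, (0, 1))
(6, 0, R2, (0, 2))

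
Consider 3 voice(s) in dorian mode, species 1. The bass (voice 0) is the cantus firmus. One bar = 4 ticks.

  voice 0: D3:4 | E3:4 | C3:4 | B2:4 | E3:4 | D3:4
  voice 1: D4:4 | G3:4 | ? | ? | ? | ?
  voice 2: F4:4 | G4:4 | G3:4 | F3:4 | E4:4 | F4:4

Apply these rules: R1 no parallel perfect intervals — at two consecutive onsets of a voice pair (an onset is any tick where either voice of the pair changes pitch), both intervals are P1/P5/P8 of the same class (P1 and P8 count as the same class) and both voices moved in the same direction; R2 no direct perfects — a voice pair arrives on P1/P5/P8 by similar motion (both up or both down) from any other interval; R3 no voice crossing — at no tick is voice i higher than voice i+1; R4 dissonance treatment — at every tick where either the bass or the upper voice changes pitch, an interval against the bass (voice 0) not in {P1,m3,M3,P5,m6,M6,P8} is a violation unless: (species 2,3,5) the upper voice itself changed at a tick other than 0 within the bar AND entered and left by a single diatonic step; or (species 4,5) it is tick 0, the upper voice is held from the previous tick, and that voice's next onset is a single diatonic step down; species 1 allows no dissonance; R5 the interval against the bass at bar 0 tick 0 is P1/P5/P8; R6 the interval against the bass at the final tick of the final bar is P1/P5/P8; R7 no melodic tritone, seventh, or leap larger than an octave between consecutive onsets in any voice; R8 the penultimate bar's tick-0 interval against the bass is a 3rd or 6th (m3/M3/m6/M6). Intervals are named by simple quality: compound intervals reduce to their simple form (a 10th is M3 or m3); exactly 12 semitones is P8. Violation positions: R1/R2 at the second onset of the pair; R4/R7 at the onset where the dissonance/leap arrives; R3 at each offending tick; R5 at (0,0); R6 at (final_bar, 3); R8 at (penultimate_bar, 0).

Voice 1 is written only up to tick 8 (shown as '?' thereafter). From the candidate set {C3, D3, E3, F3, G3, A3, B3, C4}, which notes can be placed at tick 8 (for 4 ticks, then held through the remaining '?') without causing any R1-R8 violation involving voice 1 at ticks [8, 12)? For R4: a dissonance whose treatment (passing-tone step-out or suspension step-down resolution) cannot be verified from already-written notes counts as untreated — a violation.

{E3, G3}

C3: violates R2
D3: violates R4
E3: legal
F3: violates R4
G3: legal
A3: violates R3
B3: violates R3,R4
C4: violates R3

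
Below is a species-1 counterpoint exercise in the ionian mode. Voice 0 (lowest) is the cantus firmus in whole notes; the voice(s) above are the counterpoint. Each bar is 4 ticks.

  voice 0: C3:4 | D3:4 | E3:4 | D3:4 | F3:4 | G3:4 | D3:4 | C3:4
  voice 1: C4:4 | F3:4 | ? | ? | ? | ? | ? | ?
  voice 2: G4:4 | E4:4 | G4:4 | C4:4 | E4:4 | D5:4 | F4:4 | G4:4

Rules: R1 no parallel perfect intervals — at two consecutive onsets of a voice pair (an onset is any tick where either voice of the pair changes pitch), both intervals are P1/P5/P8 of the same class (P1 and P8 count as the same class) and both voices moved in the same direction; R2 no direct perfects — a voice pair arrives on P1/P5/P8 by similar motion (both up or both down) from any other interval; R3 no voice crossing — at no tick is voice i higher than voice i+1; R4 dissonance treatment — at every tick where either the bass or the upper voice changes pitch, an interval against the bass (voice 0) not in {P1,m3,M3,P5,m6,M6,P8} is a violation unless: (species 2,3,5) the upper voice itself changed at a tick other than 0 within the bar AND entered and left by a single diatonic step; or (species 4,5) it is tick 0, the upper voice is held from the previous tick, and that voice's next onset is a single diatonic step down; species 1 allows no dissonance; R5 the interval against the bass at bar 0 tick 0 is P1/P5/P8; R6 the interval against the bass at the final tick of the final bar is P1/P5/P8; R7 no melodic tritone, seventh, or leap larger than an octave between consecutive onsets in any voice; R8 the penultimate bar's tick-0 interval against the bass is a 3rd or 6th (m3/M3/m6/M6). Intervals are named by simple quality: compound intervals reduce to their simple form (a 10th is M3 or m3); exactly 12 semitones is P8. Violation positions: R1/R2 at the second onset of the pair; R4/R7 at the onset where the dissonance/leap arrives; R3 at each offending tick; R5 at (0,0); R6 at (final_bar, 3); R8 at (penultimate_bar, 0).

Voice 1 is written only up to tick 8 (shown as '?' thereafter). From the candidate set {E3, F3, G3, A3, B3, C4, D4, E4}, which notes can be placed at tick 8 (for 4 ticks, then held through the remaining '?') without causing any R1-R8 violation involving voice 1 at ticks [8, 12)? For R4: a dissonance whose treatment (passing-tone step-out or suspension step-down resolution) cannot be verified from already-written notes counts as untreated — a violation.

E3: legal
F3: violates R4
G3: violates R2
A3: violates R4
B3: violates R2,R7
C4: violates R2
D4: violates R4
E4: violates R2,R7

{E3}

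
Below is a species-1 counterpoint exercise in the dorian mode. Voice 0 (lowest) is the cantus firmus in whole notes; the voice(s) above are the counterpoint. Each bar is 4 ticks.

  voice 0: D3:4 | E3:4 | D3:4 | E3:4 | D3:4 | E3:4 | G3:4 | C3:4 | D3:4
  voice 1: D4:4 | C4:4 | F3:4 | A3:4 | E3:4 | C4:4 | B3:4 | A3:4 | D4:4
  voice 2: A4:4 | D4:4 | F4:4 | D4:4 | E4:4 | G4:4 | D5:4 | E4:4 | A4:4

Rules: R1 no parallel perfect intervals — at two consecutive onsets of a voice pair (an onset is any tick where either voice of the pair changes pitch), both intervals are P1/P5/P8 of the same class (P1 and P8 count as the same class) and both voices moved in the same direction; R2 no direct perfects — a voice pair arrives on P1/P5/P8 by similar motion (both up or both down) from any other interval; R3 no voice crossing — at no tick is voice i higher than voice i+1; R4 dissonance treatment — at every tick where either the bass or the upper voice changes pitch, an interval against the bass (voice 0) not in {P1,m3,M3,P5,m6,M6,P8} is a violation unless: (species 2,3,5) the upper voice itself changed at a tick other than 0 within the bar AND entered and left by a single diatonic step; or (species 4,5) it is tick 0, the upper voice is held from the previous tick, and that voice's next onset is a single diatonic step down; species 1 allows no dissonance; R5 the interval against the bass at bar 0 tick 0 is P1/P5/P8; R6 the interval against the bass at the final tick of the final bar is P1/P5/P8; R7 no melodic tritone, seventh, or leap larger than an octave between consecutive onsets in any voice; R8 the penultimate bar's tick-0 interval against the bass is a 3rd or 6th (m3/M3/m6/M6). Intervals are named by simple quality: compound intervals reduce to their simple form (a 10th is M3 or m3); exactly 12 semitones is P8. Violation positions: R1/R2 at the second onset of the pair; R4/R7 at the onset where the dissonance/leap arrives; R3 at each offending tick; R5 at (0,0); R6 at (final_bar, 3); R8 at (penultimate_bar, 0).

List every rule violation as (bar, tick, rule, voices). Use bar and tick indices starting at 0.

(1, 0, R4, (0, 2))
(3, 0, R4, (0, 1))
(3, 0, R4, (0, 2))
(4, 0, R4, (0, 1))
(4, 0, R4, (0, 2))
(5, 0, R2, (1, 2))
(6, 0, R2, (0, 2))
(7, 0, R2, (1, 2))
(7, 0, R7, (2,))
(8, 0, R1, (1, 2))
(8, 0, R2, (0, 1))
(8, 0, R2, (0, 2))

bar 0: v0=D3 v1=D4 v2=A4 downbeat P5
bar 1: v0=E3 v1=C4 v2=D4 downbeat m7
bar 2: v0=D3 v1=F3 v2=F4 downbeat m3
bar 3: v0=E3 v1=A3 v2=D4 downbeat m7
bar 4: v0=D3 v1=E3 v2=E4 downbeat M2
bar 5: v0=E3 v1=C4 v2=G4 downbeat m3
bar 6: v0=G3 v1=B3 v2=D5 downbeat P5
bar 7: v0=C3 v1=A3 v2=E4 downbeat M3
bar 8: v0=D3 v1=D4 v2=A4 downbeat P5
  -> R4 @ bar 1 tick 0 v(0, 2): E3/D4 m7 untreated
  -> R4 @ bar 3 tick 0 v(0, 1): E3/A3 P4 untreated
  -> R4 @ bar 3 tick 0 v(0, 2): E3/D4 m7 untreated
  -> R4 @ bar 4 tick 0 v(0, 1): D3/E3 M2 untreated
  -> R4 @ bar 4 tick 0 v(0, 2): D3/E4 M2 untreated
  -> R2 @ bar 5 tick 0 v(1, 2): E3/E4 P8 -> C4/G4 P5 similar
  -> R2 @ bar 6 tick 0 v(0, 2): E3/G4 m3 -> G3/D5 P5 similar
  -> R2 @ bar 7 tick 0 v(1, 2): B3/D5 m3 -> A3/E4 P5 similar
  -> R7 @ bar 7 tick 0 v(2,): D5->E4 leap 10st
  -> R1 @ bar 8 tick 0 v(1, 2): A3/E4 P5 -> D4/A4 P5 similar
  -> R2 @ bar 8 tick 0 v(0, 1): C3/A3 M6 -> D3/D4 P8 similar
  -> R2 @ bar 8 tick 0 v(0, 2): C3/E4 M3 -> D3/A4 P5 similar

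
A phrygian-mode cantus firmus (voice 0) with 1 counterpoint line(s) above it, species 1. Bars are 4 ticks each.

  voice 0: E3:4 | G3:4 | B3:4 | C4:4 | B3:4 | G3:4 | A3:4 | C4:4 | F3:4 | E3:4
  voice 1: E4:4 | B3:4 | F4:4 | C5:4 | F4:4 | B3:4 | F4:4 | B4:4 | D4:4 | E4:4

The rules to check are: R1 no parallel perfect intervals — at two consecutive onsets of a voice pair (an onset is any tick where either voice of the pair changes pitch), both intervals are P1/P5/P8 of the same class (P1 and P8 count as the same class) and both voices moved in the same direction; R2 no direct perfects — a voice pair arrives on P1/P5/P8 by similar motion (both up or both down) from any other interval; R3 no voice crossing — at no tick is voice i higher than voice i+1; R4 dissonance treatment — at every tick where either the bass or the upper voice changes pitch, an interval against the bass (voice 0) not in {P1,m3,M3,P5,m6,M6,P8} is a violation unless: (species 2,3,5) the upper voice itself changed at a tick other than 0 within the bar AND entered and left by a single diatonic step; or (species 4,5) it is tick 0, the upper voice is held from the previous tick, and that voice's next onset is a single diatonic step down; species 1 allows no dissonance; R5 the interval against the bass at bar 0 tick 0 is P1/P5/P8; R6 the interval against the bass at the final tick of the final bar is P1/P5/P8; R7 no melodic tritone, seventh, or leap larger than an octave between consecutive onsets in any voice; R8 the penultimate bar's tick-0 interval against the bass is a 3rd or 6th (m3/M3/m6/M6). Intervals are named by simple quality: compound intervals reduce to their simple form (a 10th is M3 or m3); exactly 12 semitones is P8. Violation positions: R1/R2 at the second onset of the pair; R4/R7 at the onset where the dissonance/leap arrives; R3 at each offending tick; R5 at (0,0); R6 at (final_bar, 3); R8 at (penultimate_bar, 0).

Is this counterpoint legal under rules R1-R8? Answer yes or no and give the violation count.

No (8 violations)

bar 0: v0=E3 v1=E4 (P8)
bar 1: v0=G3 v1=B3 (M3)
bar 2: v0=B3 v1=F4 (TT)
bar 3: v0=C4 v1=C5 (P8)
bar 4: v0=B3 v1=F4 (TT)
bar 5: v0=G3 v1=B3 (M3)
bar 6: v0=A3 v1=F4 (m6)
bar 7: v0=C4 v1=B4 (M7)
bar 8: v0=F3 v1=D4 (M6)
bar 9: v0=E3 v1=E4 (P8)
  R4 @ bar2.0: B3/F4 TT untreated
  R7 @ bar2.0: B3->F4 leap 6st
  R2 @ bar3.0: B3/F4 TT -> C4/C5 P8 similar
  R4 @ bar4.0: B3/F4 TT untreated
  R7 @ bar5.0: F4->B3 leap 6st
  R7 @ bar6.0: B3->F4 leap 6st
  R4 @ bar7.0: C4/B4 M7 untreated
  R7 @ bar7.0: F4->B4 leap 6st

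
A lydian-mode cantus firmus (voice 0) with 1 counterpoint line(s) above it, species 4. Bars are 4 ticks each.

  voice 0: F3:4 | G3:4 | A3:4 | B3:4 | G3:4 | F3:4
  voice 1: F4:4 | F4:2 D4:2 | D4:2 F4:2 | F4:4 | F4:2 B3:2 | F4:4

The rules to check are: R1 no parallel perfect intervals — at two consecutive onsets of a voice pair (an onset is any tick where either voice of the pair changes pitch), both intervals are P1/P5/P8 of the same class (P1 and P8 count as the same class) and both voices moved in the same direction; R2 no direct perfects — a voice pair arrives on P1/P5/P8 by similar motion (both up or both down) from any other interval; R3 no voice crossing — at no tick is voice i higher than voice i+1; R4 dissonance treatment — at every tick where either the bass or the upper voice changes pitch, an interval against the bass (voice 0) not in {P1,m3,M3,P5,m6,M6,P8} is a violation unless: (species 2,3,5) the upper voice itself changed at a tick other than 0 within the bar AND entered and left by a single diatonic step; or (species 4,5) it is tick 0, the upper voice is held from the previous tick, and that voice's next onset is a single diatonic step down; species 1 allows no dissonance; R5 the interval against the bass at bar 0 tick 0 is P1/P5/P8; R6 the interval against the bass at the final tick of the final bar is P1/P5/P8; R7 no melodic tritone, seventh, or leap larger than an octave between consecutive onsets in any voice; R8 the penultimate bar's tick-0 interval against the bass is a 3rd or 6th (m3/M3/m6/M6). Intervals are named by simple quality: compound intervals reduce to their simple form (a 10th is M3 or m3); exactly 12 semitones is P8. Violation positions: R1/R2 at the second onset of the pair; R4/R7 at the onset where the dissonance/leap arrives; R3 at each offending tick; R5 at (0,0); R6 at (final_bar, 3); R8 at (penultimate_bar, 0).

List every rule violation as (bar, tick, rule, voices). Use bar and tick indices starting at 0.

(1, 0, R4, (0, 1))
(2, 0, R4, (0, 1))
(3, 0, R4, (0, 1))
(4, 0, R4, (0, 1))
(4, 0, R8, (0, 1))
(4, 2, R7, (1,))
(5, 0, R7, (1,))

bar 0: v0=F3 v1=F4 downbeat P8
bar 1: v0=G3 v1=F4 downbeat m7
bar 2: v0=A3 v1=D4 downbeat P4
bar 3: v0=B3 v1=F4 downbeat TT
bar 4: v0=G3 v1=F4 downbeat m7
bar 5: v0=F3 v1=F4 downbeat P8
  -> R4 @ bar 1 tick 0 v(0, 1): G3/F4 m7 untreated
  -> R4 @ bar 2 tick 0 v(0, 1): A3/D4 P4 untreated
  -> R4 @ bar 3 tick 0 v(0, 1): B3/F4 TT untreated
  -> R4 @ bar 4 tick 0 v(0, 1): G3/F4 m7 untreated
  -> R8 @ bar 4 tick 0 v(0, 1): penult m7 not 3rd/6th
  -> R7 @ bar 4 tick 2 v(1,): F4->B3 leap 6st
  -> R7 @ bar 5 tick 0 v(1,): B3->F4 leap 6st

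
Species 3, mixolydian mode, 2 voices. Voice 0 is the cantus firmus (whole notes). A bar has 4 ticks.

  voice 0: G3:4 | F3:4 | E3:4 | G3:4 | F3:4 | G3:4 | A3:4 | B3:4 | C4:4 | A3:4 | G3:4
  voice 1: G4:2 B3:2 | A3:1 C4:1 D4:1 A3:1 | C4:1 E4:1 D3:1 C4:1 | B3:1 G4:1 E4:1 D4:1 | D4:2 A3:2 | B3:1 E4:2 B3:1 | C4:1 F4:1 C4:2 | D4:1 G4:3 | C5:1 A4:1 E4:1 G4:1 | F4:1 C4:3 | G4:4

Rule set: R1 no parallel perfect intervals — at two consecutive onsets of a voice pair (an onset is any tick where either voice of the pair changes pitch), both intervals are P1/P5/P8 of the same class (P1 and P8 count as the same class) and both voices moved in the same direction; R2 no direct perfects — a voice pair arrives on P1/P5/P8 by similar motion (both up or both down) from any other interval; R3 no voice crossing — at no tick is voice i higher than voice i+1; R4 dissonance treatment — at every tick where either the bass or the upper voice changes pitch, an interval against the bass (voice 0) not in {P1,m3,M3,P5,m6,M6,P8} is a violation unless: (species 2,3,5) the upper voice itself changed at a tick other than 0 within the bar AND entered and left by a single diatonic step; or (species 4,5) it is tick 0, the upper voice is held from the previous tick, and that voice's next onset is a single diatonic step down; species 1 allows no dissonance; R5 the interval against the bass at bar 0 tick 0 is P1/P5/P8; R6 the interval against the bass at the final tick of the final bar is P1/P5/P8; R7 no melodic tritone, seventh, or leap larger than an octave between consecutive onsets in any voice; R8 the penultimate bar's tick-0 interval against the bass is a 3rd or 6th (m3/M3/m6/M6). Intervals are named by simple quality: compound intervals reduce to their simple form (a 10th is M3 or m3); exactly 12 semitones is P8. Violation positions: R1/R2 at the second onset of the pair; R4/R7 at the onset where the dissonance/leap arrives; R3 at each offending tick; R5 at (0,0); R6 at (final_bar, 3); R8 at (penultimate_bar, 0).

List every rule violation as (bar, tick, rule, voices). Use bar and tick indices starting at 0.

bar 0: v0=G3 v1=G4 downbeat P8
bar 1: v0=F3 v1=A3 downbeat M3
bar 2: v0=E3 v1=C4 downbeat m6
bar 3: v0=G3 v1=B3 downbeat M3
bar 4: v0=F3 v1=D4 downbeat M6
bar 5: v0=G3 v1=B3 downbeat M3
bar 6: v0=A3 v1=C4 downbeat m3
bar 7: v0=B3 v1=D4 downbeat m3
bar 8: v0=C4 v1=C5 downbeat P8
bar 9: v0=A3 v1=F4 downbeat m6
bar 10: v0=G3 v1=G4 downbeat P8
  -> R3 @ bar 2 tick 2 v(0, 1): E3 above D3
  -> R4 @ bar 2 tick 2 v(0, 1): E3/D3 M2 untreated
  -> R7 @ bar 2 tick 2 v(1,): E4->D3 leap 14st
  -> R7 @ bar 2 tick 3 v(1,): D3->C4 leap 10st
  -> R2 @ bar 8 tick 0 v(0, 1): B3/G4 m6 -> C4/C5 P8 similar

(2, 2, R3, (0, 1))
(2, 2, R4, (0, 1))
(2, 2, R7, (1,))
(2, 3, R7, (1,))
(8, 0, R2, (0, 1))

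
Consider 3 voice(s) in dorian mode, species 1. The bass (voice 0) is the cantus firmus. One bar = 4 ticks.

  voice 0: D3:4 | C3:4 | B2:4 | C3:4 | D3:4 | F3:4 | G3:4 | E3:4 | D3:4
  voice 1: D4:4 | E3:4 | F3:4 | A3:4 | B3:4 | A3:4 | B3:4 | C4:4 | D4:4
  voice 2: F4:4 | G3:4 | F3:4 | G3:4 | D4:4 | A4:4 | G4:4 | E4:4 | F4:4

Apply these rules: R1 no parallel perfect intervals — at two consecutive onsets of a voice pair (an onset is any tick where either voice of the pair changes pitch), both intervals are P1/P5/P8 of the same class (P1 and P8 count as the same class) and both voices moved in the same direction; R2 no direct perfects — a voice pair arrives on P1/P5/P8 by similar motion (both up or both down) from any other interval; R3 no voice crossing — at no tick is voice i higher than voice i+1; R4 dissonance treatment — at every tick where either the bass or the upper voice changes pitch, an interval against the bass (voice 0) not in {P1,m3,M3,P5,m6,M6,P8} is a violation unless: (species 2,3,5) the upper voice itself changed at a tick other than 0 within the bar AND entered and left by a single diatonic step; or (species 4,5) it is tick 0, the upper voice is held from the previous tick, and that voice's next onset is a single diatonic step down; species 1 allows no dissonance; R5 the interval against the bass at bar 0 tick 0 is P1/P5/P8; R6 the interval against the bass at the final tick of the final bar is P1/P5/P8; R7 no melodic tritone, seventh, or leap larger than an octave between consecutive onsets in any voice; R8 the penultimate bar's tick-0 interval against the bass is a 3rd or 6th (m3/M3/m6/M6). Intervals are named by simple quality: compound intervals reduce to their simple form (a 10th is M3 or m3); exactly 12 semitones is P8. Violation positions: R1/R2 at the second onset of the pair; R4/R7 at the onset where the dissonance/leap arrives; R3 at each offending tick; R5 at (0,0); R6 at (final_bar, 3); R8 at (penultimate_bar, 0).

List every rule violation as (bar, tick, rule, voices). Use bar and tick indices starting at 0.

bar 0: v0=D3 v1=D4 v2=F4 downbeat m3
bar 1: v0=C3 v1=E3 v2=G3 downbeat P5
bar 2: v0=B2 v1=F3 v2=F3 downbeat TT
bar 3: v0=C3 v1=A3 v2=G3 downbeat P5
bar 4: v0=D3 v1=B3 v2=D4 downbeat P8
bar 5: v0=F3 v1=A3 v2=A4 downbeat M3
bar 6: v0=G3 v1=B3 v2=G4 downbeat P8
bar 7: v0=E3 v1=C4 v2=E4 downbeat P8
bar 8: v0=D3 v1=D4 v2=F4 downbeat m3
  -> R5 @ bar 0 tick 0 v(0, 2): opens on m3
  -> R2 @ bar 1 tick 0 v(0, 2): D3/F4 m3 -> C3/G3 P5 similar
  -> R7 @ bar 1 tick 0 v(1,): D4->E3 leap 10st
  -> R7 @ bar 1 tick 0 v(2,): F4->G3 leap 10st
  -> R4 @ bar 2 tick 0 v(0, 1): B2/F3 TT untreated
  -> R4 @ bar 2 tick 0 v(0, 2): B2/F3 TT untreated
  -> R2 @ bar 3 tick 0 v(0, 2): B2/F3 TT -> C3/G3 P5 similar
  -> R3 @ bar 3 tick 0 v(1, 2): A3 above G3
  -> R3 @ bar 3 tick 1 v(1, 2): A3 above G3
  -> R3 @ bar 3 tick 2 v(1, 2): A3 above G3
  -> R3 @ bar 3 tick 3 v(1, 2): A3 above G3
  -> R2 @ bar 4 tick 0 v(0, 2): C3/G3 P5 -> D3/D4 P8 similar
  -> R1 @ bar 7 tick 0 v(0, 2): G3/G4 P8 -> E3/E4 P8 similar
  -> R8 @ bar 7 tick 0 v(0, 2): penult P8 not 3rd/6th
  -> R6 @ bar 8 tick 3 v(0, 2): closes on m3

(0, 0, R5, (0, 2))
(1, 0, R2, (0, 2))
(1, 0, R7, (1,))
(1, 0, R7, (2,))
(2, 0, R4, (0, 1))
(2, 0, R4, (0, 2))
(3, 0, R2, (0, 2))
(3, 0, R3, (1, 2))
(3, 1, R3, (1, 2))
(3, 2, R3, (1, 2))
(3, 3, R3, (1, 2))
(4, 0, R2, (0, 2))
(7, 0, R1, (0, 2))
(7, 0, R8, (0, 2))
(8, 3, R6, (0, 2))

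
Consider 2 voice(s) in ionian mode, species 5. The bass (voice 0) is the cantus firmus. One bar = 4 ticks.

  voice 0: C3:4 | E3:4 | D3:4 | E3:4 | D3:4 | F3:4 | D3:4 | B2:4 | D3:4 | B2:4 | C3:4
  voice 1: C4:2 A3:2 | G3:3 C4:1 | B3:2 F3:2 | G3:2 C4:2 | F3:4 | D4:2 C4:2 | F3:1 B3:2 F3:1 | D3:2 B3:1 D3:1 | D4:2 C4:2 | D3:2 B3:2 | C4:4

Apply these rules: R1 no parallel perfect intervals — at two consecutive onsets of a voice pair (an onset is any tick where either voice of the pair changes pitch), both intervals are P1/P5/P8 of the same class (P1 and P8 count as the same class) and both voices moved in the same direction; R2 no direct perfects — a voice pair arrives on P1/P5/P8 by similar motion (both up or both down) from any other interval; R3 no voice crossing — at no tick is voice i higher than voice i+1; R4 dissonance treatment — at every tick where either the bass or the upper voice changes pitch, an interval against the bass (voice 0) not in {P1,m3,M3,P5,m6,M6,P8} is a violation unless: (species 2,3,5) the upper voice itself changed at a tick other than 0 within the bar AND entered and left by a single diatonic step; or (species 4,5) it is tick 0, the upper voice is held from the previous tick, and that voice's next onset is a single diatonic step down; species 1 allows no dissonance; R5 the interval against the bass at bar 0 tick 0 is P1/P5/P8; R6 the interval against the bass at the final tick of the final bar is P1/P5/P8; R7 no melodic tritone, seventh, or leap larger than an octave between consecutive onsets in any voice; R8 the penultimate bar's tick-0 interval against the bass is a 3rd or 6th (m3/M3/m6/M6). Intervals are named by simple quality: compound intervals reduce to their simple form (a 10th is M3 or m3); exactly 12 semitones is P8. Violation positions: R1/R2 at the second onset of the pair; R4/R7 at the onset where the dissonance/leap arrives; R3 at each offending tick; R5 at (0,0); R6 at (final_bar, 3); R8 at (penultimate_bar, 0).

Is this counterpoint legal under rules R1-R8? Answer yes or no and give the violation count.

No (7 violations)

bar 0: v0=C3 v1=C4 (P8)
bar 1: v0=E3 v1=G3 (m3)
bar 2: v0=D3 v1=B3 (M6)
bar 3: v0=E3 v1=G3 (m3)
bar 4: v0=D3 v1=F3 (m3)
bar 5: v0=F3 v1=D4 (M6)
bar 6: v0=D3 v1=F3 (m3)
bar 7: v0=B2 v1=D3 (m3)
bar 8: v0=D3 v1=D4 (P8)
bar 9: v0=B2 v1=D3 (m3)
bar 10: v0=C3 v1=C4 (P8)
  R7 @ bar2.2: B3->F3 leap 6st
  R7 @ bar6.1: F3->B3 leap 6st
  R7 @ bar6.3: B3->F3 leap 6st
  R2 @ bar8.0: B2/D3 m3 -> D3/D4 P8 similar
  R4 @ bar8.2: D3/C4 m7 untreated
  R7 @ bar9.0: C4->D3 leap 10st
  R1 @ bar10.0: B2/B3 P8 -> C3/C4 P8 similar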